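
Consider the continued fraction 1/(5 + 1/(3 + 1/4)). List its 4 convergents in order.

Using the convergent recurrence p_i = a_i*p_{i-1} + p_{i-2}, q_i = a_i*q_{i-1} + q_{i-2} with p_{-2}=0, p_{-1}=1, q_{-2}=1, q_{-1}=0:
  i=0: a_0=0, p_0 = 0*1 + 0 = 0, q_0 = 0*0 + 1 = 1.
  i=1: a_1=5, p_1 = 5*0 + 1 = 1, q_1 = 5*1 + 0 = 5.
  i=2: a_2=3, p_2 = 3*1 + 0 = 3, q_2 = 3*5 + 1 = 16.
  i=3: a_3=4, p_3 = 4*3 + 1 = 13, q_3 = 4*16 + 5 = 69.

0/1, 1/5, 3/16, 13/69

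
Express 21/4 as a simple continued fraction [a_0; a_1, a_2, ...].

[5; 4]

Run the Euclidean algorithm on 21 and 4; the successive quotients are the partial quotients a_0, a_1, ... (each step inverts the fractional part left over by the previous one):
  21 = 5*4 + 1, so a_0 = 5.
  4 = 4*1 + 0, so a_1 = 4.
The remainder reaches 0 after 2 divisions, so the expansion has 2 partial quotients, read off in order.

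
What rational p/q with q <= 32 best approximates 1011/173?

187/32

Expand x = 1011/173 as a continued fraction with the Euclidean algorithm:
  1011 = 5*173 + 146, so a_0 = 5.
  173 = 1*146 + 27, so a_1 = 1.
  146 = 5*27 + 11, so a_2 = 5.
  27 = 2*11 + 5, so a_3 = 2.
  11 = 2*5 + 1, so a_4 = 2.
  5 = 5*1 + 0, so a_5 = 5.
so x = [5; 1, 5, 2, 2, 5].
Convergents (p_i = a_i*p_{i-1} + p_{i-2}, q_i = a_i*q_{i-1} + q_{i-2} with p_{-2}=0, p_{-1}=1, q_{-2}=1, q_{-1}=0), until the denominator exceeds 32:
  i=0: a_0=5, p_0 = 5*1 + 0 = 5, q_0 = 5*0 + 1 = 1.
  i=1: a_1=1, p_1 = 1*5 + 1 = 6, q_1 = 1*1 + 0 = 1.
  i=2: a_2=5, p_2 = 5*6 + 5 = 35, q_2 = 5*1 + 1 = 6.
  i=3: a_3=2, p_3 = 2*35 + 6 = 76, q_3 = 2*6 + 1 = 13.
  i=4: a_4=2, p_4 = 2*76 + 35 = 187, q_4 = 2*13 + 6 = 32.
  i=5: a_5=5, p_5 = 5*187 + 76 = 1011, q_5 = 5*32 + 13 = 173.
q_5 = 173 > 32, so the last convergent with denominator <= 32 is p_4/q_4 = 187/32.
The closest fraction with denominator <= 32 is either p_4/q_4 or the intermediate fraction (k*p_4 + p_3)/(k*q_4 + q_3) with the largest k >= 1 whose denominator stays <= 32; these approach x as k grows, and every other convergent or intermediate fraction in range is farther away.
Largest k: floor((32 - q_3)/q_4) = floor((32 - 13)/32) = 0.
Since k = 0, no intermediate fraction beyond p_4/q_4 has denominator <= 32, so the convergent 187/32 is the closest (its error is |1011*32 - 187*173|/(173*32) = 1/5536).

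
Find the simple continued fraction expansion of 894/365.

[2; 2, 4, 2, 3, 5]

Run the Euclidean algorithm on 894 and 365; the successive quotients are the partial quotients a_0, a_1, ... (each step inverts the fractional part left over by the previous one):
  894 = 2*365 + 164, so a_0 = 2.
  365 = 2*164 + 37, so a_1 = 2.
  164 = 4*37 + 16, so a_2 = 4.
  37 = 2*16 + 5, so a_3 = 2.
  16 = 3*5 + 1, so a_4 = 3.
  5 = 5*1 + 0, so a_5 = 5.
The remainder reaches 0 after 6 divisions, so the expansion has 6 partial quotients, read off in order.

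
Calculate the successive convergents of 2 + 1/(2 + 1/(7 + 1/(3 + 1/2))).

2/1, 5/2, 37/15, 116/47, 269/109

Using the convergent recurrence p_i = a_i*p_{i-1} + p_{i-2}, q_i = a_i*q_{i-1} + q_{i-2} with p_{-2}=0, p_{-1}=1, q_{-2}=1, q_{-1}=0:
  i=0: a_0=2, p_0 = 2*1 + 0 = 2, q_0 = 2*0 + 1 = 1.
  i=1: a_1=2, p_1 = 2*2 + 1 = 5, q_1 = 2*1 + 0 = 2.
  i=2: a_2=7, p_2 = 7*5 + 2 = 37, q_2 = 7*2 + 1 = 15.
  i=3: a_3=3, p_3 = 3*37 + 5 = 116, q_3 = 3*15 + 2 = 47.
  i=4: a_4=2, p_4 = 2*116 + 37 = 269, q_4 = 2*47 + 15 = 109.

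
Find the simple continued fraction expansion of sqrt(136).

Write x_i = (sqrt(136) + m_i)/d_i with (m_0, d_0) = (0, 1). a_0 = floor(sqrt(136)) = 11, since 11^2 = 121 <= 136 < 144 = 12^2.
Iterate m_{i+1} = d_i*a_i - m_i, d_{i+1} = (136 - m_{i+1}^2)/d_i, a_{i+1} = floor((a_0 + m_{i+1})/d_{i+1}):
  m_1 = 1*11 - 0 = 11, d_1 = (136 - 11^2)/1 = 15/1 = 15, a_1 = floor((11 + 11)/15) = 1.
  m_2 = 15*1 - 11 = 4, d_2 = (136 - 4^2)/15 = 120/15 = 8, a_2 = floor((11 + 4)/8) = 1.
  m_3 = 8*1 - 4 = 4, d_3 = (136 - 4^2)/8 = 120/8 = 15, a_3 = floor((11 + 4)/15) = 1.
  m_4 = 15*1 - 4 = 11, d_4 = (136 - 11^2)/15 = 15/15 = 1, a_4 = floor((11 + 11)/1) = 22.
  m_5 = 1*22 - 11 = 11, d_5 = (136 - 11^2)/1 = 15/1 = 15: (m_5, d_5) = (m_1, d_1) = (11, 15), so from here the quotients repeat a_1, ..., a_4; the period length is 4.
Hence the expansion of sqrt(136) is a_0 = 11 followed by the repeating block 1, 1, 1, 22 (period 4).

[11; (1, 1, 1, 22)]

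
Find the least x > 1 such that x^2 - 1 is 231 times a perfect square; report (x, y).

(x, y) = (76, 5)

First expand sqrt(231) as a continued fraction. With x_i = (sqrt(231) + m_i)/d_i and (m_0, d_0) = (0, 1): a_0 = floor(sqrt(231)) = 15, since 15^2 = 225 <= 231 < 256 = 16^2.
Iterate m_{i+1} = d_i*a_i - m_i, d_{i+1} = (231 - m_{i+1}^2)/d_i, a_{i+1} = floor((a_0 + m_{i+1})/d_{i+1}):
  m_1 = 1*15 - 0 = 15, d_1 = (231 - 15^2)/1 = 6/1 = 6, a_1 = floor((15 + 15)/6) = 5.
  m_2 = 6*5 - 15 = 15, d_2 = (231 - 15^2)/6 = 6/6 = 1, a_2 = floor((15 + 15)/1) = 30.
  m_3 = 1*30 - 15 = 15, d_3 = (231 - 15^2)/1 = 6/1 = 6: (m_3, d_3) = (m_1, d_1) = (15, 6), so from here the quotients repeat a_1, a_2; the period length is 2.
So sqrt(231) = [15; (5, 30)] with period length k = 2.
k is even, so the fundamental solution of x^2 - 231y^2 = 1 is (p_{k-1}, q_{k-1}) = (p_1, q_1); compute convergents through index 1.
Convergents (p_i = a_i*p_{i-1} + p_{i-2}, q_i = a_i*q_{i-1} + q_{i-2} with p_{-2}=0, p_{-1}=1, q_{-2}=1, q_{-1}=0):
  i=0: a_0=15, p_0 = 15*1 + 0 = 15, q_0 = 15*0 + 1 = 1.
  i=1: a_1=5, p_1 = 5*15 + 1 = 76, q_1 = 5*1 + 0 = 5.
Check: 76^2 - 231*5^2 = 5776 - 5775 = 1, so (x, y) = (76, 5) solves the equation, and by the theorem it is the least positive solution.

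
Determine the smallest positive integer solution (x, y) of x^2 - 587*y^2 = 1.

(x, y) = (1907162, 78717)

First expand sqrt(587) as a continued fraction. With x_i = (sqrt(587) + m_i)/d_i and (m_0, d_0) = (0, 1): a_0 = floor(sqrt(587)) = 24, since 24^2 = 576 <= 587 < 625 = 25^2.
Iterate m_{i+1} = d_i*a_i - m_i, d_{i+1} = (587 - m_{i+1}^2)/d_i, a_{i+1} = floor((a_0 + m_{i+1})/d_{i+1}):
  m_1 = 1*24 - 0 = 24, d_1 = (587 - 24^2)/1 = 11/1 = 11, a_1 = floor((24 + 24)/11) = 4.
  m_2 = 11*4 - 24 = 20, d_2 = (587 - 20^2)/11 = 187/11 = 17, a_2 = floor((24 + 20)/17) = 2.
  m_3 = 17*2 - 20 = 14, d_3 = (587 - 14^2)/17 = 391/17 = 23, a_3 = floor((24 + 14)/23) = 1.
  m_4 = 23*1 - 14 = 9, d_4 = (587 - 9^2)/23 = 506/23 = 22, a_4 = floor((24 + 9)/22) = 1.
  m_5 = 22*1 - 9 = 13, d_5 = (587 - 13^2)/22 = 418/22 = 19, a_5 = floor((24 + 13)/19) = 1.
  m_6 = 19*1 - 13 = 6, d_6 = (587 - 6^2)/19 = 551/19 = 29, a_6 = floor((24 + 6)/29) = 1.
  m_7 = 29*1 - 6 = 23, d_7 = (587 - 23^2)/29 = 58/29 = 2, a_7 = floor((24 + 23)/2) = 23.
  m_8 = 2*23 - 23 = 23, d_8 = (587 - 23^2)/2 = 58/2 = 29, a_8 = floor((24 + 23)/29) = 1.
  m_9 = 29*1 - 23 = 6, d_9 = (587 - 6^2)/29 = 551/29 = 19, a_9 = floor((24 + 6)/19) = 1.
  m_10 = 19*1 - 6 = 13, d_10 = (587 - 13^2)/19 = 418/19 = 22, a_10 = floor((24 + 13)/22) = 1.
  m_11 = 22*1 - 13 = 9, d_11 = (587 - 9^2)/22 = 506/22 = 23, a_11 = floor((24 + 9)/23) = 1.
  m_12 = 23*1 - 9 = 14, d_12 = (587 - 14^2)/23 = 391/23 = 17, a_12 = floor((24 + 14)/17) = 2.
  m_13 = 17*2 - 14 = 20, d_13 = (587 - 20^2)/17 = 187/17 = 11, a_13 = floor((24 + 20)/11) = 4.
  m_14 = 11*4 - 20 = 24, d_14 = (587 - 24^2)/11 = 11/11 = 1, a_14 = floor((24 + 24)/1) = 48.
  m_15 = 1*48 - 24 = 24, d_15 = (587 - 24^2)/1 = 11/1 = 11: (m_15, d_15) = (m_1, d_1) = (24, 11), so from here the quotients repeat a_1, ..., a_14; the period length is 14.
So sqrt(587) = [24; (4, 2, 1, 1, 1, 1, 23, 1, 1, 1, 1, 2, 4, 48)] with period length k = 14.
k is even, so the fundamental solution of x^2 - 587y^2 = 1 is (p_{k-1}, q_{k-1}) = (p_13, q_13); compute convergents through index 13.
Convergents (p_i = a_i*p_{i-1} + p_{i-2}, q_i = a_i*q_{i-1} + q_{i-2} with p_{-2}=0, p_{-1}=1, q_{-2}=1, q_{-1}=0):
  i=0: a_0=24, p_0 = 24*1 + 0 = 24, q_0 = 24*0 + 1 = 1.
  i=1: a_1=4, p_1 = 4*24 + 1 = 97, q_1 = 4*1 + 0 = 4.
  i=2: a_2=2, p_2 = 2*97 + 24 = 218, q_2 = 2*4 + 1 = 9.
  i=3: a_3=1, p_3 = 1*218 + 97 = 315, q_3 = 1*9 + 4 = 13.
  i=4: a_4=1, p_4 = 1*315 + 218 = 533, q_4 = 1*13 + 9 = 22.
  i=5: a_5=1, p_5 = 1*533 + 315 = 848, q_5 = 1*22 + 13 = 35.
  i=6: a_6=1, p_6 = 1*848 + 533 = 1381, q_6 = 1*35 + 22 = 57.
  i=7: a_7=23, p_7 = 23*1381 + 848 = 32611, q_7 = 23*57 + 35 = 1346.
  i=8: a_8=1, p_8 = 1*32611 + 1381 = 33992, q_8 = 1*1346 + 57 = 1403.
  i=9: a_9=1, p_9 = 1*33992 + 32611 = 66603, q_9 = 1*1403 + 1346 = 2749.
  i=10: a_10=1, p_10 = 1*66603 + 33992 = 100595, q_10 = 1*2749 + 1403 = 4152.
  i=11: a_11=1, p_11 = 1*100595 + 66603 = 167198, q_11 = 1*4152 + 2749 = 6901.
  i=12: a_12=2, p_12 = 2*167198 + 100595 = 434991, q_12 = 2*6901 + 4152 = 17954.
  i=13: a_13=4, p_13 = 4*434991 + 167198 = 1907162, q_13 = 4*17954 + 6901 = 78717.
Check: 1907162^2 - 587*78717^2 = 3637266894244 - 3637266894243 = 1, so (x, y) = (1907162, 78717) solves the equation, and by the theorem it is the least positive solution.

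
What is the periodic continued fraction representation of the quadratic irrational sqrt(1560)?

[39; (2, 78)]

Write x_i = (sqrt(1560) + m_i)/d_i with (m_0, d_0) = (0, 1). a_0 = floor(sqrt(1560)) = 39, since 39^2 = 1521 <= 1560 < 1600 = 40^2.
Iterate m_{i+1} = d_i*a_i - m_i, d_{i+1} = (1560 - m_{i+1}^2)/d_i, a_{i+1} = floor((a_0 + m_{i+1})/d_{i+1}):
  m_1 = 1*39 - 0 = 39, d_1 = (1560 - 39^2)/1 = 39/1 = 39, a_1 = floor((39 + 39)/39) = 2.
  m_2 = 39*2 - 39 = 39, d_2 = (1560 - 39^2)/39 = 39/39 = 1, a_2 = floor((39 + 39)/1) = 78.
  m_3 = 1*78 - 39 = 39, d_3 = (1560 - 39^2)/1 = 39/1 = 39: (m_3, d_3) = (m_1, d_1) = (39, 39), so from here the quotients repeat a_1, a_2; the period length is 2.
Hence the expansion of sqrt(1560) is a_0 = 39 followed by the repeating block 2, 78 (period 2).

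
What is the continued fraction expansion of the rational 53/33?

[1; 1, 1, 1, 1, 6]

Run the Euclidean algorithm on 53 and 33; the successive quotients are the partial quotients a_0, a_1, ... (each step inverts the fractional part left over by the previous one):
  53 = 1*33 + 20, so a_0 = 1.
  33 = 1*20 + 13, so a_1 = 1.
  20 = 1*13 + 7, so a_2 = 1.
  13 = 1*7 + 6, so a_3 = 1.
  7 = 1*6 + 1, so a_4 = 1.
  6 = 6*1 + 0, so a_5 = 6.
The remainder reaches 0 after 6 divisions, so the expansion has 6 partial quotients, read off in order.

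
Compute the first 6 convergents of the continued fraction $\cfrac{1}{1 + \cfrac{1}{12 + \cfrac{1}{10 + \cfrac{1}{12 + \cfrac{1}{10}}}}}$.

Using the convergent recurrence p_i = a_i*p_{i-1} + p_{i-2}, q_i = a_i*q_{i-1} + q_{i-2} with p_{-2}=0, p_{-1}=1, q_{-2}=1, q_{-1}=0:
  i=0: a_0=0, p_0 = 0*1 + 0 = 0, q_0 = 0*0 + 1 = 1.
  i=1: a_1=1, p_1 = 1*0 + 1 = 1, q_1 = 1*1 + 0 = 1.
  i=2: a_2=12, p_2 = 12*1 + 0 = 12, q_2 = 12*1 + 1 = 13.
  i=3: a_3=10, p_3 = 10*12 + 1 = 121, q_3 = 10*13 + 1 = 131.
  i=4: a_4=12, p_4 = 12*121 + 12 = 1464, q_4 = 12*131 + 13 = 1585.
  i=5: a_5=10, p_5 = 10*1464 + 121 = 14761, q_5 = 10*1585 + 131 = 15981.

0/1, 1/1, 12/13, 121/131, 1464/1585, 14761/15981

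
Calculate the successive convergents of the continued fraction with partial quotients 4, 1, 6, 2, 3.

4/1, 5/1, 34/7, 73/15, 253/52

Using the convergent recurrence p_i = a_i*p_{i-1} + p_{i-2}, q_i = a_i*q_{i-1} + q_{i-2} with p_{-2}=0, p_{-1}=1, q_{-2}=1, q_{-1}=0:
  i=0: a_0=4, p_0 = 4*1 + 0 = 4, q_0 = 4*0 + 1 = 1.
  i=1: a_1=1, p_1 = 1*4 + 1 = 5, q_1 = 1*1 + 0 = 1.
  i=2: a_2=6, p_2 = 6*5 + 4 = 34, q_2 = 6*1 + 1 = 7.
  i=3: a_3=2, p_3 = 2*34 + 5 = 73, q_3 = 2*7 + 1 = 15.
  i=4: a_4=3, p_4 = 3*73 + 34 = 253, q_4 = 3*15 + 7 = 52.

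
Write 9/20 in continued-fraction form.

Run the Euclidean algorithm on 9 and 20; the successive quotients are the partial quotients a_0, a_1, ... (each step inverts the fractional part left over by the previous one):
  9 = 0*20 + 9, so a_0 = 0.
  20 = 2*9 + 2, so a_1 = 2.
  9 = 4*2 + 1, so a_2 = 4.
  2 = 2*1 + 0, so a_3 = 2.
The remainder reaches 0 after 4 divisions, so the expansion has 4 partial quotients, read off in order.

[0; 2, 4, 2]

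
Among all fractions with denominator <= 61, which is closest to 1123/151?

Expand x = 1123/151 as a continued fraction with the Euclidean algorithm:
  1123 = 7*151 + 66, so a_0 = 7.
  151 = 2*66 + 19, so a_1 = 2.
  66 = 3*19 + 9, so a_2 = 3.
  19 = 2*9 + 1, so a_3 = 2.
  9 = 9*1 + 0, so a_4 = 9.
so x = [7; 2, 3, 2, 9].
Convergents (p_i = a_i*p_{i-1} + p_{i-2}, q_i = a_i*q_{i-1} + q_{i-2} with p_{-2}=0, p_{-1}=1, q_{-2}=1, q_{-1}=0), until the denominator exceeds 61:
  i=0: a_0=7, p_0 = 7*1 + 0 = 7, q_0 = 7*0 + 1 = 1.
  i=1: a_1=2, p_1 = 2*7 + 1 = 15, q_1 = 2*1 + 0 = 2.
  i=2: a_2=3, p_2 = 3*15 + 7 = 52, q_2 = 3*2 + 1 = 7.
  i=3: a_3=2, p_3 = 2*52 + 15 = 119, q_3 = 2*7 + 2 = 16.
  i=4: a_4=9, p_4 = 9*119 + 52 = 1123, q_4 = 9*16 + 7 = 151.
q_4 = 151 > 61, so the last convergent with denominator <= 61 is p_3/q_3 = 119/16.
The closest fraction with denominator <= 61 is either p_3/q_3 or the intermediate fraction (k*p_3 + p_2)/(k*q_3 + q_2) with the largest k >= 1 whose denominator stays <= 61; these approach x as k grows, and every other convergent or intermediate fraction in range is farther away.
Largest k: floor((61 - q_2)/q_3) = floor((61 - 7)/16) = 3.
That gives (3*119 + 52)/(3*16 + 7) = 409/55.
Compare the errors: |x - 119/16| = |1123*16 - 119*151|/(151*16) = 1/2416, and |x - 409/55| = |1123*55 - 409*151|/(151*55) = 6/8305.
Cross-multiplying, 1*8305 = 8305 < 14496 = 6*2416, so 1/2416 is smaller: the convergent 119/16 is closer to x than 409/55.

119/16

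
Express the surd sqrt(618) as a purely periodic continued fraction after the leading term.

[24; (1, 6, 8, 6, 1, 48)]

Write x_i = (sqrt(618) + m_i)/d_i with (m_0, d_0) = (0, 1). a_0 = floor(sqrt(618)) = 24, since 24^2 = 576 <= 618 < 625 = 25^2.
Iterate m_{i+1} = d_i*a_i - m_i, d_{i+1} = (618 - m_{i+1}^2)/d_i, a_{i+1} = floor((a_0 + m_{i+1})/d_{i+1}):
  m_1 = 1*24 - 0 = 24, d_1 = (618 - 24^2)/1 = 42/1 = 42, a_1 = floor((24 + 24)/42) = 1.
  m_2 = 42*1 - 24 = 18, d_2 = (618 - 18^2)/42 = 294/42 = 7, a_2 = floor((24 + 18)/7) = 6.
  m_3 = 7*6 - 18 = 24, d_3 = (618 - 24^2)/7 = 42/7 = 6, a_3 = floor((24 + 24)/6) = 8.
  m_4 = 6*8 - 24 = 24, d_4 = (618 - 24^2)/6 = 42/6 = 7, a_4 = floor((24 + 24)/7) = 6.
  m_5 = 7*6 - 24 = 18, d_5 = (618 - 18^2)/7 = 294/7 = 42, a_5 = floor((24 + 18)/42) = 1.
  m_6 = 42*1 - 18 = 24, d_6 = (618 - 24^2)/42 = 42/42 = 1, a_6 = floor((24 + 24)/1) = 48.
  m_7 = 1*48 - 24 = 24, d_7 = (618 - 24^2)/1 = 42/1 = 42: (m_7, d_7) = (m_1, d_1) = (24, 42), so from here the quotients repeat a_1, ..., a_6; the period length is 6.
Hence the expansion of sqrt(618) is a_0 = 24 followed by the repeating block 1, 6, 8, 6, 1, 48 (period 6).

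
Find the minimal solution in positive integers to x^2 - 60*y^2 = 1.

(x, y) = (31, 4)

First expand sqrt(60) as a continued fraction. With x_i = (sqrt(60) + m_i)/d_i and (m_0, d_0) = (0, 1): a_0 = floor(sqrt(60)) = 7, since 7^2 = 49 <= 60 < 64 = 8^2.
Iterate m_{i+1} = d_i*a_i - m_i, d_{i+1} = (60 - m_{i+1}^2)/d_i, a_{i+1} = floor((a_0 + m_{i+1})/d_{i+1}):
  m_1 = 1*7 - 0 = 7, d_1 = (60 - 7^2)/1 = 11/1 = 11, a_1 = floor((7 + 7)/11) = 1.
  m_2 = 11*1 - 7 = 4, d_2 = (60 - 4^2)/11 = 44/11 = 4, a_2 = floor((7 + 4)/4) = 2.
  m_3 = 4*2 - 4 = 4, d_3 = (60 - 4^2)/4 = 44/4 = 11, a_3 = floor((7 + 4)/11) = 1.
  m_4 = 11*1 - 4 = 7, d_4 = (60 - 7^2)/11 = 11/11 = 1, a_4 = floor((7 + 7)/1) = 14.
  m_5 = 1*14 - 7 = 7, d_5 = (60 - 7^2)/1 = 11/1 = 11: (m_5, d_5) = (m_1, d_1) = (7, 11), so from here the quotients repeat a_1, ..., a_4; the period length is 4.
So sqrt(60) = [7; (1, 2, 1, 14)] with period length k = 4.
k is even, so the fundamental solution of x^2 - 60y^2 = 1 is (p_{k-1}, q_{k-1}) = (p_3, q_3); compute convergents through index 3.
Convergents (p_i = a_i*p_{i-1} + p_{i-2}, q_i = a_i*q_{i-1} + q_{i-2} with p_{-2}=0, p_{-1}=1, q_{-2}=1, q_{-1}=0):
  i=0: a_0=7, p_0 = 7*1 + 0 = 7, q_0 = 7*0 + 1 = 1.
  i=1: a_1=1, p_1 = 1*7 + 1 = 8, q_1 = 1*1 + 0 = 1.
  i=2: a_2=2, p_2 = 2*8 + 7 = 23, q_2 = 2*1 + 1 = 3.
  i=3: a_3=1, p_3 = 1*23 + 8 = 31, q_3 = 1*3 + 1 = 4.
Check: 31^2 - 60*4^2 = 961 - 960 = 1, so (x, y) = (31, 4) solves the equation, and by the theorem it is the least positive solution.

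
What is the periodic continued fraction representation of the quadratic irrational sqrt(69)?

Write x_i = (sqrt(69) + m_i)/d_i with (m_0, d_0) = (0, 1). a_0 = floor(sqrt(69)) = 8, since 8^2 = 64 <= 69 < 81 = 9^2.
Iterate m_{i+1} = d_i*a_i - m_i, d_{i+1} = (69 - m_{i+1}^2)/d_i, a_{i+1} = floor((a_0 + m_{i+1})/d_{i+1}):
  m_1 = 1*8 - 0 = 8, d_1 = (69 - 8^2)/1 = 5/1 = 5, a_1 = floor((8 + 8)/5) = 3.
  m_2 = 5*3 - 8 = 7, d_2 = (69 - 7^2)/5 = 20/5 = 4, a_2 = floor((8 + 7)/4) = 3.
  m_3 = 4*3 - 7 = 5, d_3 = (69 - 5^2)/4 = 44/4 = 11, a_3 = floor((8 + 5)/11) = 1.
  m_4 = 11*1 - 5 = 6, d_4 = (69 - 6^2)/11 = 33/11 = 3, a_4 = floor((8 + 6)/3) = 4.
  m_5 = 3*4 - 6 = 6, d_5 = (69 - 6^2)/3 = 33/3 = 11, a_5 = floor((8 + 6)/11) = 1.
  m_6 = 11*1 - 6 = 5, d_6 = (69 - 5^2)/11 = 44/11 = 4, a_6 = floor((8 + 5)/4) = 3.
  m_7 = 4*3 - 5 = 7, d_7 = (69 - 7^2)/4 = 20/4 = 5, a_7 = floor((8 + 7)/5) = 3.
  m_8 = 5*3 - 7 = 8, d_8 = (69 - 8^2)/5 = 5/5 = 1, a_8 = floor((8 + 8)/1) = 16.
  m_9 = 1*16 - 8 = 8, d_9 = (69 - 8^2)/1 = 5/1 = 5: (m_9, d_9) = (m_1, d_1) = (8, 5), so from here the quotients repeat a_1, ..., a_8; the period length is 8.
Hence the expansion of sqrt(69) is a_0 = 8 followed by the repeating block 3, 3, 1, 4, 1, 3, 3, 16 (period 8).

[8; (3, 3, 1, 4, 1, 3, 3, 16)]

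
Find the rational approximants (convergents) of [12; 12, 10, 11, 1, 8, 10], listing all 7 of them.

12/1, 145/12, 1462/121, 16227/1343, 17689/1464, 157739/13055, 1595079/132014

Using the convergent recurrence p_i = a_i*p_{i-1} + p_{i-2}, q_i = a_i*q_{i-1} + q_{i-2} with p_{-2}=0, p_{-1}=1, q_{-2}=1, q_{-1}=0:
  i=0: a_0=12, p_0 = 12*1 + 0 = 12, q_0 = 12*0 + 1 = 1.
  i=1: a_1=12, p_1 = 12*12 + 1 = 145, q_1 = 12*1 + 0 = 12.
  i=2: a_2=10, p_2 = 10*145 + 12 = 1462, q_2 = 10*12 + 1 = 121.
  i=3: a_3=11, p_3 = 11*1462 + 145 = 16227, q_3 = 11*121 + 12 = 1343.
  i=4: a_4=1, p_4 = 1*16227 + 1462 = 17689, q_4 = 1*1343 + 121 = 1464.
  i=5: a_5=8, p_5 = 8*17689 + 16227 = 157739, q_5 = 8*1464 + 1343 = 13055.
  i=6: a_6=10, p_6 = 10*157739 + 17689 = 1595079, q_6 = 10*13055 + 1464 = 132014.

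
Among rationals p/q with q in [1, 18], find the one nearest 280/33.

Expand x = 280/33 as a continued fraction with the Euclidean algorithm:
  280 = 8*33 + 16, so a_0 = 8.
  33 = 2*16 + 1, so a_1 = 2.
  16 = 16*1 + 0, so a_2 = 16.
so x = [8; 2, 16].
Convergents (p_i = a_i*p_{i-1} + p_{i-2}, q_i = a_i*q_{i-1} + q_{i-2} with p_{-2}=0, p_{-1}=1, q_{-2}=1, q_{-1}=0), until the denominator exceeds 18:
  i=0: a_0=8, p_0 = 8*1 + 0 = 8, q_0 = 8*0 + 1 = 1.
  i=1: a_1=2, p_1 = 2*8 + 1 = 17, q_1 = 2*1 + 0 = 2.
  i=2: a_2=16, p_2 = 16*17 + 8 = 280, q_2 = 16*2 + 1 = 33.
q_2 = 33 > 18, so the last convergent with denominator <= 18 is p_1/q_1 = 17/2.
The closest fraction with denominator <= 18 is either p_1/q_1 or the intermediate fraction (k*p_1 + p_0)/(k*q_1 + q_0) with the largest k >= 1 whose denominator stays <= 18; these approach x as k grows, and every other convergent or intermediate fraction in range is farther away.
Largest k: floor((18 - q_0)/q_1) = floor((18 - 1)/2) = 8.
That gives (8*17 + 8)/(8*2 + 1) = 144/17.
Compare the errors: |x - 17/2| = |280*2 - 17*33|/(33*2) = 1/66, and |x - 144/17| = |280*17 - 144*33|/(33*17) = 8/561.
Cross-multiplying, 8*66 = 528 < 561 = 1*561, so 8/561 is smaller: the intermediate fraction 144/17 is closer to x than 17/2.

144/17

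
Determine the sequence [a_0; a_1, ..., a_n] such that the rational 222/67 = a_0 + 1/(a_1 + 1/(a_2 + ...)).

[3; 3, 5, 4]

Run the Euclidean algorithm on 222 and 67; the successive quotients are the partial quotients a_0, a_1, ... (each step inverts the fractional part left over by the previous one):
  222 = 3*67 + 21, so a_0 = 3.
  67 = 3*21 + 4, so a_1 = 3.
  21 = 5*4 + 1, so a_2 = 5.
  4 = 4*1 + 0, so a_3 = 4.
The remainder reaches 0 after 4 divisions, so the expansion has 4 partial quotients, read off in order.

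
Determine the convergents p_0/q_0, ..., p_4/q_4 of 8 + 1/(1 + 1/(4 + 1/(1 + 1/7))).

8/1, 9/1, 44/5, 53/6, 415/47

Using the convergent recurrence p_i = a_i*p_{i-1} + p_{i-2}, q_i = a_i*q_{i-1} + q_{i-2} with p_{-2}=0, p_{-1}=1, q_{-2}=1, q_{-1}=0:
  i=0: a_0=8, p_0 = 8*1 + 0 = 8, q_0 = 8*0 + 1 = 1.
  i=1: a_1=1, p_1 = 1*8 + 1 = 9, q_1 = 1*1 + 0 = 1.
  i=2: a_2=4, p_2 = 4*9 + 8 = 44, q_2 = 4*1 + 1 = 5.
  i=3: a_3=1, p_3 = 1*44 + 9 = 53, q_3 = 1*5 + 1 = 6.
  i=4: a_4=7, p_4 = 7*53 + 44 = 415, q_4 = 7*6 + 5 = 47.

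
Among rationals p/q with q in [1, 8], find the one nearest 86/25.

24/7

Expand x = 86/25 as a continued fraction with the Euclidean algorithm:
  86 = 3*25 + 11, so a_0 = 3.
  25 = 2*11 + 3, so a_1 = 2.
  11 = 3*3 + 2, so a_2 = 3.
  3 = 1*2 + 1, so a_3 = 1.
  2 = 2*1 + 0, so a_4 = 2.
so x = [3; 2, 3, 1, 2].
Convergents (p_i = a_i*p_{i-1} + p_{i-2}, q_i = a_i*q_{i-1} + q_{i-2} with p_{-2}=0, p_{-1}=1, q_{-2}=1, q_{-1}=0), until the denominator exceeds 8:
  i=0: a_0=3, p_0 = 3*1 + 0 = 3, q_0 = 3*0 + 1 = 1.
  i=1: a_1=2, p_1 = 2*3 + 1 = 7, q_1 = 2*1 + 0 = 2.
  i=2: a_2=3, p_2 = 3*7 + 3 = 24, q_2 = 3*2 + 1 = 7.
  i=3: a_3=1, p_3 = 1*24 + 7 = 31, q_3 = 1*7 + 2 = 9.
q_3 = 9 > 8, so the last convergent with denominator <= 8 is p_2/q_2 = 24/7.
The closest fraction with denominator <= 8 is either p_2/q_2 or the intermediate fraction (k*p_2 + p_1)/(k*q_2 + q_1) with the largest k >= 1 whose denominator stays <= 8; these approach x as k grows, and every other convergent or intermediate fraction in range is farther away.
Largest k: floor((8 - q_1)/q_2) = floor((8 - 2)/7) = 0.
Since k = 0, no intermediate fraction beyond p_2/q_2 has denominator <= 8, so the convergent 24/7 is the closest (its error is |86*7 - 24*25|/(25*7) = 2/175).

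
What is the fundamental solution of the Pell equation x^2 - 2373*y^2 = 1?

First expand sqrt(2373) as a continued fraction. With x_i = (sqrt(2373) + m_i)/d_i and (m_0, d_0) = (0, 1): a_0 = floor(sqrt(2373)) = 48, since 48^2 = 2304 <= 2373 < 2401 = 49^2.
Iterate m_{i+1} = d_i*a_i - m_i, d_{i+1} = (2373 - m_{i+1}^2)/d_i, a_{i+1} = floor((a_0 + m_{i+1})/d_{i+1}):
  m_1 = 1*48 - 0 = 48, d_1 = (2373 - 48^2)/1 = 69/1 = 69, a_1 = floor((48 + 48)/69) = 1.
  m_2 = 69*1 - 48 = 21, d_2 = (2373 - 21^2)/69 = 1932/69 = 28, a_2 = floor((48 + 21)/28) = 2.
  m_3 = 28*2 - 21 = 35, d_3 = (2373 - 35^2)/28 = 1148/28 = 41, a_3 = floor((48 + 35)/41) = 2.
  m_4 = 41*2 - 35 = 47, d_4 = (2373 - 47^2)/41 = 164/41 = 4, a_4 = floor((48 + 47)/4) = 23.
  m_5 = 4*23 - 47 = 45, d_5 = (2373 - 45^2)/4 = 348/4 = 87, a_5 = floor((48 + 45)/87) = 1.
  m_6 = 87*1 - 45 = 42, d_6 = (2373 - 42^2)/87 = 609/87 = 7, a_6 = floor((48 + 42)/7) = 12.
  m_7 = 7*12 - 42 = 42, d_7 = (2373 - 42^2)/7 = 609/7 = 87, a_7 = floor((48 + 42)/87) = 1.
  m_8 = 87*1 - 42 = 45, d_8 = (2373 - 45^2)/87 = 348/87 = 4, a_8 = floor((48 + 45)/4) = 23.
  m_9 = 4*23 - 45 = 47, d_9 = (2373 - 47^2)/4 = 164/4 = 41, a_9 = floor((48 + 47)/41) = 2.
  m_10 = 41*2 - 47 = 35, d_10 = (2373 - 35^2)/41 = 1148/41 = 28, a_10 = floor((48 + 35)/28) = 2.
  m_11 = 28*2 - 35 = 21, d_11 = (2373 - 21^2)/28 = 1932/28 = 69, a_11 = floor((48 + 21)/69) = 1.
  m_12 = 69*1 - 21 = 48, d_12 = (2373 - 48^2)/69 = 69/69 = 1, a_12 = floor((48 + 48)/1) = 96.
  m_13 = 1*96 - 48 = 48, d_13 = (2373 - 48^2)/1 = 69/1 = 69: (m_13, d_13) = (m_1, d_1) = (48, 69), so from here the quotients repeat a_1, ..., a_12; the period length is 12.
So sqrt(2373) = [48; (1, 2, 2, 23, 1, 12, 1, 23, 2, 2, 1, 96)] with period length k = 12.
k is even, so the fundamental solution of x^2 - 2373y^2 = 1 is (p_{k-1}, q_{k-1}) = (p_11, q_11); compute convergents through index 11.
Convergents (p_i = a_i*p_{i-1} + p_{i-2}, q_i = a_i*q_{i-1} + q_{i-2} with p_{-2}=0, p_{-1}=1, q_{-2}=1, q_{-1}=0):
  i=0: a_0=48, p_0 = 48*1 + 0 = 48, q_0 = 48*0 + 1 = 1.
  i=1: a_1=1, p_1 = 1*48 + 1 = 49, q_1 = 1*1 + 0 = 1.
  i=2: a_2=2, p_2 = 2*49 + 48 = 146, q_2 = 2*1 + 1 = 3.
  i=3: a_3=2, p_3 = 2*146 + 49 = 341, q_3 = 2*3 + 1 = 7.
  i=4: a_4=23, p_4 = 23*341 + 146 = 7989, q_4 = 23*7 + 3 = 164.
  i=5: a_5=1, p_5 = 1*7989 + 341 = 8330, q_5 = 1*164 + 7 = 171.
  i=6: a_6=12, p_6 = 12*8330 + 7989 = 107949, q_6 = 12*171 + 164 = 2216.
  i=7: a_7=1, p_7 = 1*107949 + 8330 = 116279, q_7 = 1*2216 + 171 = 2387.
  i=8: a_8=23, p_8 = 23*116279 + 107949 = 2782366, q_8 = 23*2387 + 2216 = 57117.
  i=9: a_9=2, p_9 = 2*2782366 + 116279 = 5681011, q_9 = 2*57117 + 2387 = 116621.
  i=10: a_10=2, p_10 = 2*5681011 + 2782366 = 14144388, q_10 = 2*116621 + 57117 = 290359.
  i=11: a_11=1, p_11 = 1*14144388 + 5681011 = 19825399, q_11 = 1*290359 + 116621 = 406980.
Check: 19825399^2 - 2373*406980^2 = 393046445509201 - 393046445509200 = 1, so (x, y) = (19825399, 406980) solves the equation, and by the theorem it is the least positive solution.

(x, y) = (19825399, 406980)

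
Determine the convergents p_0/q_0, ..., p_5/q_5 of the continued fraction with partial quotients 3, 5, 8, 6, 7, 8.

3/1, 16/5, 131/41, 802/251, 5745/1798, 46762/14635

Using the convergent recurrence p_i = a_i*p_{i-1} + p_{i-2}, q_i = a_i*q_{i-1} + q_{i-2} with p_{-2}=0, p_{-1}=1, q_{-2}=1, q_{-1}=0:
  i=0: a_0=3, p_0 = 3*1 + 0 = 3, q_0 = 3*0 + 1 = 1.
  i=1: a_1=5, p_1 = 5*3 + 1 = 16, q_1 = 5*1 + 0 = 5.
  i=2: a_2=8, p_2 = 8*16 + 3 = 131, q_2 = 8*5 + 1 = 41.
  i=3: a_3=6, p_3 = 6*131 + 16 = 802, q_3 = 6*41 + 5 = 251.
  i=4: a_4=7, p_4 = 7*802 + 131 = 5745, q_4 = 7*251 + 41 = 1798.
  i=5: a_5=8, p_5 = 8*5745 + 802 = 46762, q_5 = 8*1798 + 251 = 14635.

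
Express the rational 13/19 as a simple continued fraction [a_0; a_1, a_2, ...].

[0; 1, 2, 6]

Run the Euclidean algorithm on 13 and 19; the successive quotients are the partial quotients a_0, a_1, ... (each step inverts the fractional part left over by the previous one):
  13 = 0*19 + 13, so a_0 = 0.
  19 = 1*13 + 6, so a_1 = 1.
  13 = 2*6 + 1, so a_2 = 2.
  6 = 6*1 + 0, so a_3 = 6.
The remainder reaches 0 after 4 divisions, so the expansion has 4 partial quotients, read off in order.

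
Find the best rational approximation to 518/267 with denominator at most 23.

33/17

Expand x = 518/267 as a continued fraction with the Euclidean algorithm:
  518 = 1*267 + 251, so a_0 = 1.
  267 = 1*251 + 16, so a_1 = 1.
  251 = 15*16 + 11, so a_2 = 15.
  16 = 1*11 + 5, so a_3 = 1.
  11 = 2*5 + 1, so a_4 = 2.
  5 = 5*1 + 0, so a_5 = 5.
so x = [1; 1, 15, 1, 2, 5].
Convergents (p_i = a_i*p_{i-1} + p_{i-2}, q_i = a_i*q_{i-1} + q_{i-2} with p_{-2}=0, p_{-1}=1, q_{-2}=1, q_{-1}=0), until the denominator exceeds 23:
  i=0: a_0=1, p_0 = 1*1 + 0 = 1, q_0 = 1*0 + 1 = 1.
  i=1: a_1=1, p_1 = 1*1 + 1 = 2, q_1 = 1*1 + 0 = 1.
  i=2: a_2=15, p_2 = 15*2 + 1 = 31, q_2 = 15*1 + 1 = 16.
  i=3: a_3=1, p_3 = 1*31 + 2 = 33, q_3 = 1*16 + 1 = 17.
  i=4: a_4=2, p_4 = 2*33 + 31 = 97, q_4 = 2*17 + 16 = 50.
q_4 = 50 > 23, so the last convergent with denominator <= 23 is p_3/q_3 = 33/17.
The closest fraction with denominator <= 23 is either p_3/q_3 or the intermediate fraction (k*p_3 + p_2)/(k*q_3 + q_2) with the largest k >= 1 whose denominator stays <= 23; these approach x as k grows, and every other convergent or intermediate fraction in range is farther away.
Largest k: floor((23 - q_2)/q_3) = floor((23 - 16)/17) = 0.
Since k = 0, no intermediate fraction beyond p_3/q_3 has denominator <= 23, so the convergent 33/17 is the closest (its error is |518*17 - 33*267|/(267*17) = 5/4539).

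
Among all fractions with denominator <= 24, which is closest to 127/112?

17/15

Expand x = 127/112 as a continued fraction with the Euclidean algorithm:
  127 = 1*112 + 15, so a_0 = 1.
  112 = 7*15 + 7, so a_1 = 7.
  15 = 2*7 + 1, so a_2 = 2.
  7 = 7*1 + 0, so a_3 = 7.
so x = [1; 7, 2, 7].
Convergents (p_i = a_i*p_{i-1} + p_{i-2}, q_i = a_i*q_{i-1} + q_{i-2} with p_{-2}=0, p_{-1}=1, q_{-2}=1, q_{-1}=0), until the denominator exceeds 24:
  i=0: a_0=1, p_0 = 1*1 + 0 = 1, q_0 = 1*0 + 1 = 1.
  i=1: a_1=7, p_1 = 7*1 + 1 = 8, q_1 = 7*1 + 0 = 7.
  i=2: a_2=2, p_2 = 2*8 + 1 = 17, q_2 = 2*7 + 1 = 15.
  i=3: a_3=7, p_3 = 7*17 + 8 = 127, q_3 = 7*15 + 7 = 112.
q_3 = 112 > 24, so the last convergent with denominator <= 24 is p_2/q_2 = 17/15.
The closest fraction with denominator <= 24 is either p_2/q_2 or the intermediate fraction (k*p_2 + p_1)/(k*q_2 + q_1) with the largest k >= 1 whose denominator stays <= 24; these approach x as k grows, and every other convergent or intermediate fraction in range is farther away.
Largest k: floor((24 - q_1)/q_2) = floor((24 - 7)/15) = 1.
That gives (1*17 + 8)/(1*15 + 7) = 25/22.
Compare the errors: |x - 17/15| = |127*15 - 17*112|/(112*15) = 1/1680, and |x - 25/22| = |127*22 - 25*112|/(112*22) = 6/2464.
Cross-multiplying, 1*2464 = 2464 < 10080 = 6*1680, so 1/1680 is smaller: the convergent 17/15 is closer to x than 25/22.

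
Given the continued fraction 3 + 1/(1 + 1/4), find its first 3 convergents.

3/1, 4/1, 19/5

Using the convergent recurrence p_i = a_i*p_{i-1} + p_{i-2}, q_i = a_i*q_{i-1} + q_{i-2} with p_{-2}=0, p_{-1}=1, q_{-2}=1, q_{-1}=0:
  i=0: a_0=3, p_0 = 3*1 + 0 = 3, q_0 = 3*0 + 1 = 1.
  i=1: a_1=1, p_1 = 1*3 + 1 = 4, q_1 = 1*1 + 0 = 1.
  i=2: a_2=4, p_2 = 4*4 + 3 = 19, q_2 = 4*1 + 1 = 5.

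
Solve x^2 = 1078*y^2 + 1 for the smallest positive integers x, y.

(x, y) = (197, 6)

First expand sqrt(1078) as a continued fraction. With x_i = (sqrt(1078) + m_i)/d_i and (m_0, d_0) = (0, 1): a_0 = floor(sqrt(1078)) = 32, since 32^2 = 1024 <= 1078 < 1089 = 33^2.
Iterate m_{i+1} = d_i*a_i - m_i, d_{i+1} = (1078 - m_{i+1}^2)/d_i, a_{i+1} = floor((a_0 + m_{i+1})/d_{i+1}):
  m_1 = 1*32 - 0 = 32, d_1 = (1078 - 32^2)/1 = 54/1 = 54, a_1 = floor((32 + 32)/54) = 1.
  m_2 = 54*1 - 32 = 22, d_2 = (1078 - 22^2)/54 = 594/54 = 11, a_2 = floor((32 + 22)/11) = 4.
  m_3 = 11*4 - 22 = 22, d_3 = (1078 - 22^2)/11 = 594/11 = 54, a_3 = floor((32 + 22)/54) = 1.
  m_4 = 54*1 - 22 = 32, d_4 = (1078 - 32^2)/54 = 54/54 = 1, a_4 = floor((32 + 32)/1) = 64.
  m_5 = 1*64 - 32 = 32, d_5 = (1078 - 32^2)/1 = 54/1 = 54: (m_5, d_5) = (m_1, d_1) = (32, 54), so from here the quotients repeat a_1, ..., a_4; the period length is 4.
So sqrt(1078) = [32; (1, 4, 1, 64)] with period length k = 4.
k is even, so the fundamental solution of x^2 - 1078y^2 = 1 is (p_{k-1}, q_{k-1}) = (p_3, q_3); compute convergents through index 3.
Convergents (p_i = a_i*p_{i-1} + p_{i-2}, q_i = a_i*q_{i-1} + q_{i-2} with p_{-2}=0, p_{-1}=1, q_{-2}=1, q_{-1}=0):
  i=0: a_0=32, p_0 = 32*1 + 0 = 32, q_0 = 32*0 + 1 = 1.
  i=1: a_1=1, p_1 = 1*32 + 1 = 33, q_1 = 1*1 + 0 = 1.
  i=2: a_2=4, p_2 = 4*33 + 32 = 164, q_2 = 4*1 + 1 = 5.
  i=3: a_3=1, p_3 = 1*164 + 33 = 197, q_3 = 1*5 + 1 = 6.
Check: 197^2 - 1078*6^2 = 38809 - 38808 = 1, so (x, y) = (197, 6) solves the equation, and by the theorem it is the least positive solution.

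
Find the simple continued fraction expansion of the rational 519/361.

Run the Euclidean algorithm on 519 and 361; the successive quotients are the partial quotients a_0, a_1, ... (each step inverts the fractional part left over by the previous one):
  519 = 1*361 + 158, so a_0 = 1.
  361 = 2*158 + 45, so a_1 = 2.
  158 = 3*45 + 23, so a_2 = 3.
  45 = 1*23 + 22, so a_3 = 1.
  23 = 1*22 + 1, so a_4 = 1.
  22 = 22*1 + 0, so a_5 = 22.
The remainder reaches 0 after 6 divisions, so the expansion has 6 partial quotients, read off in order.

[1; 2, 3, 1, 1, 22]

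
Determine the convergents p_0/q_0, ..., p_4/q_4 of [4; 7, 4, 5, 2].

Using the convergent recurrence p_i = a_i*p_{i-1} + p_{i-2}, q_i = a_i*q_{i-1} + q_{i-2} with p_{-2}=0, p_{-1}=1, q_{-2}=1, q_{-1}=0:
  i=0: a_0=4, p_0 = 4*1 + 0 = 4, q_0 = 4*0 + 1 = 1.
  i=1: a_1=7, p_1 = 7*4 + 1 = 29, q_1 = 7*1 + 0 = 7.
  i=2: a_2=4, p_2 = 4*29 + 4 = 120, q_2 = 4*7 + 1 = 29.
  i=3: a_3=5, p_3 = 5*120 + 29 = 629, q_3 = 5*29 + 7 = 152.
  i=4: a_4=2, p_4 = 2*629 + 120 = 1378, q_4 = 2*152 + 29 = 333.

4/1, 29/7, 120/29, 629/152, 1378/333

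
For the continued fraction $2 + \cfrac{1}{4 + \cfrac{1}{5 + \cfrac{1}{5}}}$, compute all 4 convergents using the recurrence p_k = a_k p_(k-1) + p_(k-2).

2/1, 9/4, 47/21, 244/109

Using the convergent recurrence p_i = a_i*p_{i-1} + p_{i-2}, q_i = a_i*q_{i-1} + q_{i-2} with p_{-2}=0, p_{-1}=1, q_{-2}=1, q_{-1}=0:
  i=0: a_0=2, p_0 = 2*1 + 0 = 2, q_0 = 2*0 + 1 = 1.
  i=1: a_1=4, p_1 = 4*2 + 1 = 9, q_1 = 4*1 + 0 = 4.
  i=2: a_2=5, p_2 = 5*9 + 2 = 47, q_2 = 5*4 + 1 = 21.
  i=3: a_3=5, p_3 = 5*47 + 9 = 244, q_3 = 5*21 + 4 = 109.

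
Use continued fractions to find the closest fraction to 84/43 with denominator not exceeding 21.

Expand x = 84/43 as a continued fraction with the Euclidean algorithm:
  84 = 1*43 + 41, so a_0 = 1.
  43 = 1*41 + 2, so a_1 = 1.
  41 = 20*2 + 1, so a_2 = 20.
  2 = 2*1 + 0, so a_3 = 2.
so x = [1; 1, 20, 2].
Convergents (p_i = a_i*p_{i-1} + p_{i-2}, q_i = a_i*q_{i-1} + q_{i-2} with p_{-2}=0, p_{-1}=1, q_{-2}=1, q_{-1}=0), until the denominator exceeds 21:
  i=0: a_0=1, p_0 = 1*1 + 0 = 1, q_0 = 1*0 + 1 = 1.
  i=1: a_1=1, p_1 = 1*1 + 1 = 2, q_1 = 1*1 + 0 = 1.
  i=2: a_2=20, p_2 = 20*2 + 1 = 41, q_2 = 20*1 + 1 = 21.
  i=3: a_3=2, p_3 = 2*41 + 2 = 84, q_3 = 2*21 + 1 = 43.
q_3 = 43 > 21, so the last convergent with denominator <= 21 is p_2/q_2 = 41/21.
The closest fraction with denominator <= 21 is either p_2/q_2 or the intermediate fraction (k*p_2 + p_1)/(k*q_2 + q_1) with the largest k >= 1 whose denominator stays <= 21; these approach x as k grows, and every other convergent or intermediate fraction in range is farther away.
Largest k: floor((21 - q_1)/q_2) = floor((21 - 1)/21) = 0.
Since k = 0, no intermediate fraction beyond p_2/q_2 has denominator <= 21, so the convergent 41/21 is the closest (its error is |84*21 - 41*43|/(43*21) = 1/903).

41/21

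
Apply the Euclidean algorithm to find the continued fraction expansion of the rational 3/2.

Run the Euclidean algorithm on 3 and 2; the successive quotients are the partial quotients a_0, a_1, ... (each step inverts the fractional part left over by the previous one):
  3 = 1*2 + 1, so a_0 = 1.
  2 = 2*1 + 0, so a_1 = 2.
The remainder reaches 0 after 2 divisions, so the expansion has 2 partial quotients, read off in order.

[1; 2]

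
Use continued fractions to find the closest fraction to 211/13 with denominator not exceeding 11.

Expand x = 211/13 as a continued fraction with the Euclidean algorithm:
  211 = 16*13 + 3, so a_0 = 16.
  13 = 4*3 + 1, so a_1 = 4.
  3 = 3*1 + 0, so a_2 = 3.
so x = [16; 4, 3].
Convergents (p_i = a_i*p_{i-1} + p_{i-2}, q_i = a_i*q_{i-1} + q_{i-2} with p_{-2}=0, p_{-1}=1, q_{-2}=1, q_{-1}=0), until the denominator exceeds 11:
  i=0: a_0=16, p_0 = 16*1 + 0 = 16, q_0 = 16*0 + 1 = 1.
  i=1: a_1=4, p_1 = 4*16 + 1 = 65, q_1 = 4*1 + 0 = 4.
  i=2: a_2=3, p_2 = 3*65 + 16 = 211, q_2 = 3*4 + 1 = 13.
q_2 = 13 > 11, so the last convergent with denominator <= 11 is p_1/q_1 = 65/4.
The closest fraction with denominator <= 11 is either p_1/q_1 or the intermediate fraction (k*p_1 + p_0)/(k*q_1 + q_0) with the largest k >= 1 whose denominator stays <= 11; these approach x as k grows, and every other convergent or intermediate fraction in range is farther away.
Largest k: floor((11 - q_0)/q_1) = floor((11 - 1)/4) = 2.
That gives (2*65 + 16)/(2*4 + 1) = 146/9.
Compare the errors: |x - 65/4| = |211*4 - 65*13|/(13*4) = 1/52, and |x - 146/9| = |211*9 - 146*13|/(13*9) = 1/117.
Cross-multiplying, 1*52 = 52 < 117 = 1*117, so 1/117 is smaller: the intermediate fraction 146/9 is closer to x than 65/4.

146/9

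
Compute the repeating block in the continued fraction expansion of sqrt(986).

[31; (2, 2, 62)]

Write x_i = (sqrt(986) + m_i)/d_i with (m_0, d_0) = (0, 1). a_0 = floor(sqrt(986)) = 31, since 31^2 = 961 <= 986 < 1024 = 32^2.
Iterate m_{i+1} = d_i*a_i - m_i, d_{i+1} = (986 - m_{i+1}^2)/d_i, a_{i+1} = floor((a_0 + m_{i+1})/d_{i+1}):
  m_1 = 1*31 - 0 = 31, d_1 = (986 - 31^2)/1 = 25/1 = 25, a_1 = floor((31 + 31)/25) = 2.
  m_2 = 25*2 - 31 = 19, d_2 = (986 - 19^2)/25 = 625/25 = 25, a_2 = floor((31 + 19)/25) = 2.
  m_3 = 25*2 - 19 = 31, d_3 = (986 - 31^2)/25 = 25/25 = 1, a_3 = floor((31 + 31)/1) = 62.
  m_4 = 1*62 - 31 = 31, d_4 = (986 - 31^2)/1 = 25/1 = 25: (m_4, d_4) = (m_1, d_1) = (31, 25), so from here the quotients repeat a_1, ..., a_3; the period length is 3.
Hence the expansion of sqrt(986) is a_0 = 31 followed by the repeating block 2, 2, 62 (period 3).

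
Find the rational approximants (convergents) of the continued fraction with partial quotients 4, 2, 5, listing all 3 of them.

4/1, 9/2, 49/11

Using the convergent recurrence p_i = a_i*p_{i-1} + p_{i-2}, q_i = a_i*q_{i-1} + q_{i-2} with p_{-2}=0, p_{-1}=1, q_{-2}=1, q_{-1}=0:
  i=0: a_0=4, p_0 = 4*1 + 0 = 4, q_0 = 4*0 + 1 = 1.
  i=1: a_1=2, p_1 = 2*4 + 1 = 9, q_1 = 2*1 + 0 = 2.
  i=2: a_2=5, p_2 = 5*9 + 4 = 49, q_2 = 5*2 + 1 = 11.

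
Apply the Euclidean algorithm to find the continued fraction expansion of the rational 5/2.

[2; 2]

Run the Euclidean algorithm on 5 and 2; the successive quotients are the partial quotients a_0, a_1, ... (each step inverts the fractional part left over by the previous one):
  5 = 2*2 + 1, so a_0 = 2.
  2 = 2*1 + 0, so a_1 = 2.
The remainder reaches 0 after 2 divisions, so the expansion has 2 partial quotients, read off in order.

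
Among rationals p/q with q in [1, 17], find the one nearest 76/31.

Expand x = 76/31 as a continued fraction with the Euclidean algorithm:
  76 = 2*31 + 14, so a_0 = 2.
  31 = 2*14 + 3, so a_1 = 2.
  14 = 4*3 + 2, so a_2 = 4.
  3 = 1*2 + 1, so a_3 = 1.
  2 = 2*1 + 0, so a_4 = 2.
so x = [2; 2, 4, 1, 2].
Convergents (p_i = a_i*p_{i-1} + p_{i-2}, q_i = a_i*q_{i-1} + q_{i-2} with p_{-2}=0, p_{-1}=1, q_{-2}=1, q_{-1}=0), until the denominator exceeds 17:
  i=0: a_0=2, p_0 = 2*1 + 0 = 2, q_0 = 2*0 + 1 = 1.
  i=1: a_1=2, p_1 = 2*2 + 1 = 5, q_1 = 2*1 + 0 = 2.
  i=2: a_2=4, p_2 = 4*5 + 2 = 22, q_2 = 4*2 + 1 = 9.
  i=3: a_3=1, p_3 = 1*22 + 5 = 27, q_3 = 1*9 + 2 = 11.
  i=4: a_4=2, p_4 = 2*27 + 22 = 76, q_4 = 2*11 + 9 = 31.
q_4 = 31 > 17, so the last convergent with denominator <= 17 is p_3/q_3 = 27/11.
The closest fraction with denominator <= 17 is either p_3/q_3 or the intermediate fraction (k*p_3 + p_2)/(k*q_3 + q_2) with the largest k >= 1 whose denominator stays <= 17; these approach x as k grows, and every other convergent or intermediate fraction in range is farther away.
Largest k: floor((17 - q_2)/q_3) = floor((17 - 9)/11) = 0.
Since k = 0, no intermediate fraction beyond p_3/q_3 has denominator <= 17, so the convergent 27/11 is the closest (its error is |76*11 - 27*31|/(31*11) = 1/341).

27/11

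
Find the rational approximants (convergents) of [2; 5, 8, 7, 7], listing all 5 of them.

2/1, 11/5, 90/41, 641/292, 4577/2085

Using the convergent recurrence p_i = a_i*p_{i-1} + p_{i-2}, q_i = a_i*q_{i-1} + q_{i-2} with p_{-2}=0, p_{-1}=1, q_{-2}=1, q_{-1}=0:
  i=0: a_0=2, p_0 = 2*1 + 0 = 2, q_0 = 2*0 + 1 = 1.
  i=1: a_1=5, p_1 = 5*2 + 1 = 11, q_1 = 5*1 + 0 = 5.
  i=2: a_2=8, p_2 = 8*11 + 2 = 90, q_2 = 8*5 + 1 = 41.
  i=3: a_3=7, p_3 = 7*90 + 11 = 641, q_3 = 7*41 + 5 = 292.
  i=4: a_4=7, p_4 = 7*641 + 90 = 4577, q_4 = 7*292 + 41 = 2085.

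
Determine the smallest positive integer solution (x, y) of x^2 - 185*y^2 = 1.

First expand sqrt(185) as a continued fraction. With x_i = (sqrt(185) + m_i)/d_i and (m_0, d_0) = (0, 1): a_0 = floor(sqrt(185)) = 13, since 13^2 = 169 <= 185 < 196 = 14^2.
Iterate m_{i+1} = d_i*a_i - m_i, d_{i+1} = (185 - m_{i+1}^2)/d_i, a_{i+1} = floor((a_0 + m_{i+1})/d_{i+1}):
  m_1 = 1*13 - 0 = 13, d_1 = (185 - 13^2)/1 = 16/1 = 16, a_1 = floor((13 + 13)/16) = 1.
  m_2 = 16*1 - 13 = 3, d_2 = (185 - 3^2)/16 = 176/16 = 11, a_2 = floor((13 + 3)/11) = 1.
  m_3 = 11*1 - 3 = 8, d_3 = (185 - 8^2)/11 = 121/11 = 11, a_3 = floor((13 + 8)/11) = 1.
  m_4 = 11*1 - 8 = 3, d_4 = (185 - 3^2)/11 = 176/11 = 16, a_4 = floor((13 + 3)/16) = 1.
  m_5 = 16*1 - 3 = 13, d_5 = (185 - 13^2)/16 = 16/16 = 1, a_5 = floor((13 + 13)/1) = 26.
  m_6 = 1*26 - 13 = 13, d_6 = (185 - 13^2)/1 = 16/1 = 16: (m_6, d_6) = (m_1, d_1) = (13, 16), so from here the quotients repeat a_1, ..., a_5; the period length is 5.
So sqrt(185) = [13; (1, 1, 1, 1, 26)] with period length k = 5.
k is odd, so (p_{k-1}, q_{k-1}) only solves x^2 - 185y^2 = -1 and the fundamental solution of x^2 - 185y^2 = 1 is (p_{2k-1}, q_{2k-1}) = (p_9, q_9); compute convergents through index 9, running through the period twice.
Convergents (p_i = a_i*p_{i-1} + p_{i-2}, q_i = a_i*q_{i-1} + q_{i-2} with p_{-2}=0, p_{-1}=1, q_{-2}=1, q_{-1}=0):
  i=0: a_0=13, p_0 = 13*1 + 0 = 13, q_0 = 13*0 + 1 = 1.
  i=1: a_1=1, p_1 = 1*13 + 1 = 14, q_1 = 1*1 + 0 = 1.
  i=2: a_2=1, p_2 = 1*14 + 13 = 27, q_2 = 1*1 + 1 = 2.
  i=3: a_3=1, p_3 = 1*27 + 14 = 41, q_3 = 1*2 + 1 = 3.
  i=4: a_4=1, p_4 = 1*41 + 27 = 68, q_4 = 1*3 + 2 = 5.
  i=5: a_5=26, p_5 = 26*68 + 41 = 1809, q_5 = 26*5 + 3 = 133.
  i=6: a_6=1, p_6 = 1*1809 + 68 = 1877, q_6 = 1*133 + 5 = 138.
  i=7: a_7=1, p_7 = 1*1877 + 1809 = 3686, q_7 = 1*138 + 133 = 271.
  i=8: a_8=1, p_8 = 1*3686 + 1877 = 5563, q_8 = 1*271 + 138 = 409.
  i=9: a_9=1, p_9 = 1*5563 + 3686 = 9249, q_9 = 1*409 + 271 = 680.
Indeed p_4^2 - 185*q_4^2 = 4624 - 4625 = -1, not +1.
Check: 9249^2 - 185*680^2 = 85544001 - 85544000 = 1, so (x, y) = (9249, 680) solves the equation, and by the theorem it is the least positive solution.

(x, y) = (9249, 680)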